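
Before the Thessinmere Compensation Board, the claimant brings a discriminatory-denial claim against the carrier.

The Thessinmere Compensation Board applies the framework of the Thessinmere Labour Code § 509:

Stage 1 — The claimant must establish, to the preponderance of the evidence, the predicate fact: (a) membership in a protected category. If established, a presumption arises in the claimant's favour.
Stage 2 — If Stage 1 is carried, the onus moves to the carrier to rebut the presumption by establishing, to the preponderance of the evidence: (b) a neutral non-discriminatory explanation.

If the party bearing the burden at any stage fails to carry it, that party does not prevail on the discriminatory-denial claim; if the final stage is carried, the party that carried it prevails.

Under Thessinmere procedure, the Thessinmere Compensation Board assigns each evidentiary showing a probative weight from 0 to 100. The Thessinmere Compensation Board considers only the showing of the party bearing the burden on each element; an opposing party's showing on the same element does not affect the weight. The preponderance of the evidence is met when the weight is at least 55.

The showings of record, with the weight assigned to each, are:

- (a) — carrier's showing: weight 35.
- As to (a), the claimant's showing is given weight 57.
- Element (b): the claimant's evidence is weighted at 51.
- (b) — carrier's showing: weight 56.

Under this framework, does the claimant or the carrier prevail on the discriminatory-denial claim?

carrier

Stage 1 — burden on claimant; standard: the preponderance of the evidence (weight is at least 55).
    (a): 57 (carrier's 35 disregarded) ≥ 55 [met]
  All elements met. The burden passes to the carrier.
Stage 2 — burden on carrier; standard: the preponderance of the evidence (weight is at least 55).
    (b): 56 (claimant's 51 disregarded) ≥ 55 [met]
  All elements met at the final stage.
Every stage carried; the carrier prevails.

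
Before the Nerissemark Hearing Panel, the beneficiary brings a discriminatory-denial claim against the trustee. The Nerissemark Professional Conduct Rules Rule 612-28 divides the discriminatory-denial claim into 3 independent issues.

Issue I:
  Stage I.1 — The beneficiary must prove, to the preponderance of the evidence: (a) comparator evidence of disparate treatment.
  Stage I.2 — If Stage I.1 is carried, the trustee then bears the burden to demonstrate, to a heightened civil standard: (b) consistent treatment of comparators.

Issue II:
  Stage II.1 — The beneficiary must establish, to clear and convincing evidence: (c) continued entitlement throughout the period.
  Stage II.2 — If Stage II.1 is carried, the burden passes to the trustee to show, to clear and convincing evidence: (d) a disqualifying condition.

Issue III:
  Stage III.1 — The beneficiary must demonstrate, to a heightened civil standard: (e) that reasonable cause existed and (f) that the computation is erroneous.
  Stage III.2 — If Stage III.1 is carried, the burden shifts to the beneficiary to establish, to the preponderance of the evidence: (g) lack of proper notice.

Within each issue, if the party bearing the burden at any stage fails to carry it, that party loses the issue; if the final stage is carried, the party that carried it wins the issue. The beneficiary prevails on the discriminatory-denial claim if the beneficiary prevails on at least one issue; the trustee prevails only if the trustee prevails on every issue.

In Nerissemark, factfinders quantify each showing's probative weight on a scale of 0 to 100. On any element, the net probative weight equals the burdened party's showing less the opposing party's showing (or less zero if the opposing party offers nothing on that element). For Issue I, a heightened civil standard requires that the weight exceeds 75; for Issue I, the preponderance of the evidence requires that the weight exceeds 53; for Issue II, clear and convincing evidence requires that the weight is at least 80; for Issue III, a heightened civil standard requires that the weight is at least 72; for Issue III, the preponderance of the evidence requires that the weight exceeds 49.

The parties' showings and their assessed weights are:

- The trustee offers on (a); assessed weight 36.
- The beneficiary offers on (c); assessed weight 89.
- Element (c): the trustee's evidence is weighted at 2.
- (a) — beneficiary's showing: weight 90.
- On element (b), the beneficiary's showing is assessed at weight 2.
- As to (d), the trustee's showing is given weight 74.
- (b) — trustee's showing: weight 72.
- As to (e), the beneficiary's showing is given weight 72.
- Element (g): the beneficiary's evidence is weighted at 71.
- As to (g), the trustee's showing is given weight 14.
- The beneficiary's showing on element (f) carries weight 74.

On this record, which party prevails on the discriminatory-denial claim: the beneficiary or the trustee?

— Issue I —
Stage I.1 — burden on beneficiary; standard: the preponderance of the evidence (weight exceeds 53).
    (a): 90 − 36 = 54 > 53 [met]
  All elements met. The burden passes to the trustee.
Stage I.2 — burden on trustee; standard: a heightened civil standard (weight exceeds 75).
    (b): 72 − 2 = 70 ≤ 75 [not met]
  Stage I.2 not carried; the trustee fails its burden.
The analysis ends at Stage I.2; the beneficiary prevails on this issue.
— Issue II —
At Stage II.1 the beneficiary must meet clear and convincing evidence (weight is at least 80): on (c) the weight is 89 less the opposing 2 gives net 87, which does reach 80, so (c) meets the standard.
  Stage II.1 carried; the burden shifts to the trustee.
At Stage II.2 the trustee must meet clear and convincing evidence (weight is at least 80): on (d) the weight is 74, < 80, so (d) does not meet the standard.
  Stage II.2 not carried; the trustee fails its burden.
The analysis ends at Stage II.2; the beneficiary prevails on this issue.
— Issue III —
At Stage III.1 the beneficiary must meet a heightened civil standard (weight is at least 72): on (e) the weight is 72, ≥ 72, so (e) meets the standard; on (f) the weight is 74, ≥ 72, so (f) meets the standard.
  Stage III.1 carried; the burden remains with the beneficiary.
At Stage III.2 the beneficiary must meet the preponderance of the evidence (weight exceeds 49): on (g) the weight is 71 less the opposing 14 gives net 57, which does exceed 49, so (g) meets the standard.
  All elements met at the final stage.
Every stage carried; the beneficiary prevails on this issue.
Per-issue: Issue I → beneficiary; Issue II → beneficiary; Issue III → beneficiary. The beneficiary must prevail on at least one issue; overall, the beneficiary prevails.

beneficiary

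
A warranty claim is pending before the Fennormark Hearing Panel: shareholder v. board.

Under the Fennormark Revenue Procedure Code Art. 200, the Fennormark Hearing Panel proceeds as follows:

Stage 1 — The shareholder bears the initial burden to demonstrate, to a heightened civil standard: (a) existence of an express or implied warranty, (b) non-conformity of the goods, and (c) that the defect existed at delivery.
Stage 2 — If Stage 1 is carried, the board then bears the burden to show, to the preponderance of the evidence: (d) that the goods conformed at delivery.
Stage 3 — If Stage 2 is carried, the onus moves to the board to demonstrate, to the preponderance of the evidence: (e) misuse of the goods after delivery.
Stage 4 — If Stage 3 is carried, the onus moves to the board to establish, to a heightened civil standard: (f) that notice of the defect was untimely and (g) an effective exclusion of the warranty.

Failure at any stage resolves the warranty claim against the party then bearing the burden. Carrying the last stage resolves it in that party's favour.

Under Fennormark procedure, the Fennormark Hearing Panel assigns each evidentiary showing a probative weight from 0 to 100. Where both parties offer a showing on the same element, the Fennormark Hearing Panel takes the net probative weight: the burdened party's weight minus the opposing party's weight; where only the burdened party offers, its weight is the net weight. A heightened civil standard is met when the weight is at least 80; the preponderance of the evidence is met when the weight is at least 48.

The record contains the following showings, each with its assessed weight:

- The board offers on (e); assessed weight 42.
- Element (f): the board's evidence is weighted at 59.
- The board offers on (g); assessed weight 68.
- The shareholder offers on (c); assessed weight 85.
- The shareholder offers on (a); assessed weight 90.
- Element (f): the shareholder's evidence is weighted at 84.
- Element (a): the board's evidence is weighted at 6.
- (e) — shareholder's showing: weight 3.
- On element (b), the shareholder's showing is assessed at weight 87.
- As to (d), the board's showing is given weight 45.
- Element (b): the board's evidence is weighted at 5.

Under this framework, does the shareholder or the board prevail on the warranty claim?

shareholder

Stage 1 (shareholder, a heightened civil standard, weight is at least 80): (a) net 90−6=84 ≥ 80 — meets; (b) net 87−5=82 ≥ 80 — meets; (c) 85 ≥ 80 — meets.
  Stage 1 is satisfied; the onus moves to the board.
Stage 2 (board, the preponderance of the evidence, weight is at least 48): (d) 45 < 48 — fails.
  The board does not carry Stage 2.
So the shareholder prevails.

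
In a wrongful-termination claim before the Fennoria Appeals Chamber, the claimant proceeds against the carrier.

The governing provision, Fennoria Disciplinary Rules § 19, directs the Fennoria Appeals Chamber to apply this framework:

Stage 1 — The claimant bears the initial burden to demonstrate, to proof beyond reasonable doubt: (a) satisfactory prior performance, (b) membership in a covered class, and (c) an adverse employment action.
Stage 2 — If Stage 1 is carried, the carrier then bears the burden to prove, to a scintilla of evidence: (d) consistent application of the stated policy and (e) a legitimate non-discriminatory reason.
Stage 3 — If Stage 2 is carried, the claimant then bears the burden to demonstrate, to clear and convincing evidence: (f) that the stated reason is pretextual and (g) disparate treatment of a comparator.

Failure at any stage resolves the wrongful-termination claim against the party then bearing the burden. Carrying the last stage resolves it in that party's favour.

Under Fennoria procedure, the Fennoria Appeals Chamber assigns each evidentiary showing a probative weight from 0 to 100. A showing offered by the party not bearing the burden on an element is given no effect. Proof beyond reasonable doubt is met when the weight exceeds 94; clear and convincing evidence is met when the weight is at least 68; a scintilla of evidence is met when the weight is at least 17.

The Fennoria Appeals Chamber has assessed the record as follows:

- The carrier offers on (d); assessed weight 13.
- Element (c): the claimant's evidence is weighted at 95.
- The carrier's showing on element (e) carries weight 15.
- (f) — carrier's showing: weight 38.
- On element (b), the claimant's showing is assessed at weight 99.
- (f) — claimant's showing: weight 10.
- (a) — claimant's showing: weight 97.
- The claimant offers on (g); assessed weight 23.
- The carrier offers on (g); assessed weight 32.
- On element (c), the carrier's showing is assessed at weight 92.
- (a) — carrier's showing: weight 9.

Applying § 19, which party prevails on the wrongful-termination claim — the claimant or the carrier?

claimant

Stage 1 — burden on claimant; standard: proof beyond reasonable doubt (weight exceeds 94).
    (a): 97 (carrier's 9 disregarded) > 94 [met]
    (b): 99 > 94 [met]
    (c): 95 (carrier's 92 disregarded) > 94 [met]
  The claimant carries Stage 1; the carrier now bears the burden.
Stage 2 — burden on carrier; standard: a scintilla of evidence (weight is at least 17).
    (d): 13 < 17 [not met]
    (e): 15 < 17 [not met]
  Stage 2 not carried; the carrier fails its burden.
The analysis ends at Stage 2; the claimant prevails.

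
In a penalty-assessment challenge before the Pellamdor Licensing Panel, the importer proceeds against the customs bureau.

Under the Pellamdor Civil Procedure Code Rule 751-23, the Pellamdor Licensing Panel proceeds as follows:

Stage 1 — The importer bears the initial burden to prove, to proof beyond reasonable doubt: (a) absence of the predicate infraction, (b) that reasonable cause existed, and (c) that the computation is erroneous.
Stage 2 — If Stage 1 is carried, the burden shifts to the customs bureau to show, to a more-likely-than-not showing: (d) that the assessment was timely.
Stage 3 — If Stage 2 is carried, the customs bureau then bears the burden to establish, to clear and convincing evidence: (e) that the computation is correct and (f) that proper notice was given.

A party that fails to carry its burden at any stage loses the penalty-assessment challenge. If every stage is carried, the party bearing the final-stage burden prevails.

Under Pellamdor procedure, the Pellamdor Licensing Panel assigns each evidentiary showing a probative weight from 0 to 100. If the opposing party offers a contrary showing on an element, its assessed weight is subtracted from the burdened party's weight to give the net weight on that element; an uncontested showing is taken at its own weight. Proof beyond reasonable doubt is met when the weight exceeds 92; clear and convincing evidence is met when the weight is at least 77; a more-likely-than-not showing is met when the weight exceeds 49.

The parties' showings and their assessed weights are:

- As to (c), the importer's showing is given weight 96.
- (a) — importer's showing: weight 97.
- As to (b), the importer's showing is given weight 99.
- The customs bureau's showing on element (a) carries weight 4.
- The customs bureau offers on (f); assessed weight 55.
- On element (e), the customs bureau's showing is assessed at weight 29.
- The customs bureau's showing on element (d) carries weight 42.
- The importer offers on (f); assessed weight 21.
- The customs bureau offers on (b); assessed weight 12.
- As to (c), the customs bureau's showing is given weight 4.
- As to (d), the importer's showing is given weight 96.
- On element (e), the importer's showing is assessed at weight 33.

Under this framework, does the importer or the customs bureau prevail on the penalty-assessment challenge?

customs bureau

At Stage 1 the importer must meet proof beyond reasonable doubt (weight exceeds 92): on (a) the weight is 97 less the opposing 4 gives net 93, > 92, so (a) meets the standard; on (b) the weight is 99 less the opposing 12 gives net 87, ≤ 92, so (b) does not meet the standard; on (c) the weight is 96 less the opposing 4 gives net 92, which does not exceed 92, so (c) does not meet the standard.
  Not every element is met, so the importer fails to carry Stage 1.
So the customs bureau prevails.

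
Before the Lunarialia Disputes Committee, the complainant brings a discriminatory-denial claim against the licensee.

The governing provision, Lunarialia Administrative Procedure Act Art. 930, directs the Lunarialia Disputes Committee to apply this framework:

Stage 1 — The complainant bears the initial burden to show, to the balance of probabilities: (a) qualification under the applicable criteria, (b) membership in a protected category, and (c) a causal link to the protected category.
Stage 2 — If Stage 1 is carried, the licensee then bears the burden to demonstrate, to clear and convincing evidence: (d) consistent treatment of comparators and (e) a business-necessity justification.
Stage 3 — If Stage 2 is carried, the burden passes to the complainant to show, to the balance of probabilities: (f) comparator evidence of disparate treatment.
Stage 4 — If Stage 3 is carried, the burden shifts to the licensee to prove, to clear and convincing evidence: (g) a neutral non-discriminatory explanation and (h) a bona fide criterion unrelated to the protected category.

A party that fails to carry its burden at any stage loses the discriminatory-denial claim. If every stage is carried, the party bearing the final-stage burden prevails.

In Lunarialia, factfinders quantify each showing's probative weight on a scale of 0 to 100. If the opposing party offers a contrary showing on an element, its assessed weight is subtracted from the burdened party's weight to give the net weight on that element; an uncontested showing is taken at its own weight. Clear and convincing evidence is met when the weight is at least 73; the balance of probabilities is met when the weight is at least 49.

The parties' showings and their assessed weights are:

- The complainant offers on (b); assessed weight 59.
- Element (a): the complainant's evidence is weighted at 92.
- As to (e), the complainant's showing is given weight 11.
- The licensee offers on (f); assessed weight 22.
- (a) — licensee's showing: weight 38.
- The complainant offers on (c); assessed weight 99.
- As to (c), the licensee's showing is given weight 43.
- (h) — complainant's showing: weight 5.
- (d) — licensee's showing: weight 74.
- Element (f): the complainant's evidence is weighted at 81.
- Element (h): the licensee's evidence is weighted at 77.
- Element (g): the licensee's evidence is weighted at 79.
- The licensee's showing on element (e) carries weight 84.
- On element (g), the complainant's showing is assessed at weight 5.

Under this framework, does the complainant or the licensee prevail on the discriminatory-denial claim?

Stage 1 — burden on complainant; standard: the balance of probabilities (weight is at least 49).
    (a): 92 − 38 = 54 ≥ 49 [met]
    (b): 59 ≥ 49 [met]
    (c): 99 − 43 = 56 ≥ 49 [met]
  The complainant carries Stage 1; the licensee now bears the burden.
Stage 2 — burden on licensee; standard: clear and convincing evidence (weight is at least 73).
    (d): 74 ≥ 73 [met]
    (e): 84 − 11 = 73 ≥ 73 [met]
  Stage 2 is satisfied; the onus moves to the complainant.
Stage 3 — burden on complainant; standard: the balance of probabilities (weight is at least 49).
    (f): 81 − 22 = 59 ≥ 49 [met]
  The complainant carries Stage 3; the licensee now bears the burden.
Stage 4 — burden on licensee; standard: clear and convincing evidence (weight is at least 73).
    (g): 79 − 5 = 74 ≥ 73 [met]
    (h): 77 − 5 = 72 < 73 [not met]
  Not every element is met, so the licensee fails to carry Stage 4.
So the complainant prevails.

complainant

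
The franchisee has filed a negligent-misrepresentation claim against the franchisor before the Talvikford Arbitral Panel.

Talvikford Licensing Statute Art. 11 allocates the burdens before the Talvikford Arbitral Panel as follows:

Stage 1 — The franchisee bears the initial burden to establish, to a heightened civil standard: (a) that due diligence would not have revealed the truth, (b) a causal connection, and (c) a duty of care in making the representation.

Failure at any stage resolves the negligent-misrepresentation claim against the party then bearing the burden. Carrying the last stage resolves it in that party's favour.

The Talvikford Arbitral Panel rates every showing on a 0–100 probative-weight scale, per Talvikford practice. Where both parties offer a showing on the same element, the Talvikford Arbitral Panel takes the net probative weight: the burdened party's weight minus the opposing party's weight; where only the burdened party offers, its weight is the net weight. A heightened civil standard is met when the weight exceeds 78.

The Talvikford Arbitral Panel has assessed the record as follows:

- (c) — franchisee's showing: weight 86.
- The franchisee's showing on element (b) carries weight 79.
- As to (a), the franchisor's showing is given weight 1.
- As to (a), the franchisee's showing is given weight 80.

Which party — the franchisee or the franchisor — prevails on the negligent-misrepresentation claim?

At Stage 1 the franchisee must meet a heightened civil standard (weight exceeds 78): on (a) the weight is 80 less the opposing 1 gives net 79, > 78, so (a) meets the standard; on (b) the weight is 79, which does exceed 78, so (b) meets the standard; on (c) the weight is 86, which does exceed 78, so (c) meets the standard.
  The franchisee carries the last stage.
All stages carried — the franchisee prevails.

franchisee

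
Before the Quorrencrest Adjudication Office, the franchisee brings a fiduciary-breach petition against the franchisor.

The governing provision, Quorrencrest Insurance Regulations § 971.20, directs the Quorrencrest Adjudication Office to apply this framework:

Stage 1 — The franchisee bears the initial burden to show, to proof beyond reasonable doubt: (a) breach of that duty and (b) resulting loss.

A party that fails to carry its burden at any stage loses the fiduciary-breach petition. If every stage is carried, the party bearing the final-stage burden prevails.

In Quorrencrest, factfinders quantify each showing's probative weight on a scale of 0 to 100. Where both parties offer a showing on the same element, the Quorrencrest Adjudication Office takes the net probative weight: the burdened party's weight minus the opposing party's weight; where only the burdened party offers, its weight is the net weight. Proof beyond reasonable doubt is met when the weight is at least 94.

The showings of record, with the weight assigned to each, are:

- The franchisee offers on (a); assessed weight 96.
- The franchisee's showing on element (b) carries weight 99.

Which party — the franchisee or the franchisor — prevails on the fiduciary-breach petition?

Stage 1 — burden on franchisee; standard: proof beyond reasonable doubt (weight is at least 94).
    (a): 96 ≥ 94 [met]
    (b): 99 ≥ 94 [met]
  The franchisee carries the last stage.
All stages carried — the franchisee prevails.

franchisee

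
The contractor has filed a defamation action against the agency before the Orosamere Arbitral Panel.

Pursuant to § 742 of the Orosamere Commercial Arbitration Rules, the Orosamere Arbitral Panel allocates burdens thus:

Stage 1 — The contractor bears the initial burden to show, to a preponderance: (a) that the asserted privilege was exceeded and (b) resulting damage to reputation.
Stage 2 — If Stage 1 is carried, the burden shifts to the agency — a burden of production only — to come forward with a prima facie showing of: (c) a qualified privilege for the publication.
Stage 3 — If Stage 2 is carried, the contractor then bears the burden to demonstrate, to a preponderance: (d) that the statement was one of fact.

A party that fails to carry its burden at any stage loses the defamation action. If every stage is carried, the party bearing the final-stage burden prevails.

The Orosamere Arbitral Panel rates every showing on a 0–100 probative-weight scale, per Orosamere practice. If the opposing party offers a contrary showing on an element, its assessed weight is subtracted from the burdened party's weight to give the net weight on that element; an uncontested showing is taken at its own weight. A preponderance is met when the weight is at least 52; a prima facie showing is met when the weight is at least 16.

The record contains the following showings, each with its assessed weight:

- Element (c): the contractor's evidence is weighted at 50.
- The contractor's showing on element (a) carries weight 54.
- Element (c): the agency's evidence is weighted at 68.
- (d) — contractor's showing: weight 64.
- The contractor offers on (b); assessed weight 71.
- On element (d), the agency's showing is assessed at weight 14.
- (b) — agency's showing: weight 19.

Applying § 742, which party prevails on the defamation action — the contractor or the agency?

At Stage 1 the contractor must meet a preponderance (weight is at least 52): on (a) the weight is 54, ≥ 52, so (a) meets the standard; on (b) the weight is 71 less the opposing 19 gives net 52, ≥ 52, so (b) meets the standard.
  All elements met. The burden passes to the agency.
At Stage 2 the agency must meet a prima facie showing (weight is at least 16): on (c) the weight is 68 less the opposing 50 gives net 18, which does reach 16, so (c) meets the standard.
  All elements met. The burden passes to the contractor.
At Stage 3 the contractor must meet a preponderance (weight is at least 52): on (d) the weight is 64 less the opposing 14 gives net 50, < 52, so (d) does not meet the standard.
  The contractor does not carry Stage 3.
So the agency prevails.

agency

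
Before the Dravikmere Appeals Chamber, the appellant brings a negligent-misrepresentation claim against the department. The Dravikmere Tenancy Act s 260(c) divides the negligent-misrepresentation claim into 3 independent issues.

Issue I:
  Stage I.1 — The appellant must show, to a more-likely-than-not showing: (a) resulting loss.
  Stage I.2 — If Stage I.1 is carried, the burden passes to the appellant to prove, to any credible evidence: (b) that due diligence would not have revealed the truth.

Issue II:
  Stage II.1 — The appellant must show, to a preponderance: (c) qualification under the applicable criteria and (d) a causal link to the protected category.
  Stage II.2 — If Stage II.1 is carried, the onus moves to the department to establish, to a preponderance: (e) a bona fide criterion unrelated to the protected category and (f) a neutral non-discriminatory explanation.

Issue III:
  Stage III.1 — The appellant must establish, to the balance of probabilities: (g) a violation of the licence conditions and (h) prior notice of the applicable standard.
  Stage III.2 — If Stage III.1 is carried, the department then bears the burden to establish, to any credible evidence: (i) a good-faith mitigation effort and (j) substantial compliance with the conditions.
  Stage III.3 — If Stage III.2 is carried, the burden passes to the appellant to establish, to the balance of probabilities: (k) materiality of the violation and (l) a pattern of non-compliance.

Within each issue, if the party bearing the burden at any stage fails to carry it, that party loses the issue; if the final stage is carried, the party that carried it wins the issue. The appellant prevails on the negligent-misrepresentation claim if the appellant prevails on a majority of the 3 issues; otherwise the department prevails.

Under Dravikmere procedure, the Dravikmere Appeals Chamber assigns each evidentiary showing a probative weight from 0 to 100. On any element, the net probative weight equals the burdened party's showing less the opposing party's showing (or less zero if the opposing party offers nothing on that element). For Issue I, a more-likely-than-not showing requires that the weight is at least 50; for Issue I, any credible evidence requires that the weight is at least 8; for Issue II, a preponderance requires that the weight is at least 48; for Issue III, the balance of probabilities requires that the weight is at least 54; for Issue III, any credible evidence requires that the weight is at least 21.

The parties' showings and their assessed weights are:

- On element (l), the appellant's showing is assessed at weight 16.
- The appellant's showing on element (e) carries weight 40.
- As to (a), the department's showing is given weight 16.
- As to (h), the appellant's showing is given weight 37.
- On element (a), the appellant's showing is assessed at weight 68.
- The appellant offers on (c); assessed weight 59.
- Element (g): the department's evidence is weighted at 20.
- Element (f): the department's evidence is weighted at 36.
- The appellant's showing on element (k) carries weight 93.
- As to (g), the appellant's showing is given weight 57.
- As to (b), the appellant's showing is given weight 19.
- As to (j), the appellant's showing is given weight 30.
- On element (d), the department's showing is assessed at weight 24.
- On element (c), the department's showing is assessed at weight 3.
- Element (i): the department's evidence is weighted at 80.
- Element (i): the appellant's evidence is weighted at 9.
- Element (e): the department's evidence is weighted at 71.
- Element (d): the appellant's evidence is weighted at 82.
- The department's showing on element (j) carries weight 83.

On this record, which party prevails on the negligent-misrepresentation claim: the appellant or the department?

appellant

— Issue I —
Stage I.1 — burden on appellant; standard: a more-likely-than-not showing (weight is at least 50).
    (a): 68 − 16 = 52 ≥ 50 [met]
  Stage I.1 carried; the burden remains with the appellant.
Stage I.2 — burden on appellant; standard: any credible evidence (weight is at least 8).
    (b): 19 ≥ 8 [met]
  All elements met at the final stage.
With every stage satisfied, the appellant prevails on this issue.
— Issue II —
At Stage II.1 the appellant must meet a preponderance (weight is at least 48): on (c) the weight is 59 less the opposing 3 gives net 56, which does reach 48, so (c) meets the standard; on (d) the weight is 82 less the opposing 24 gives net 58, ≥ 48, so (d) meets the standard.
  Stage II.1 is satisfied; the onus moves to the department.
At Stage II.2 the department must meet a preponderance (weight is at least 48): on (e) the weight is 71 less the opposing 40 gives net 31, which does not reach 48, so (e) does not meet the standard; on (f) the weight is 36, < 48, so (f) does not meet the standard.
  Stage II.2 not carried; the department fails its burden.
The analysis ends at Stage II.2; the appellant prevails on this issue.
— Issue III —
At Stage III.1 the appellant must meet the balance of probabilities (weight is at least 54): on (g) the weight is 57 less the opposing 20 gives net 37, which does not reach 54, so (g) does not meet the standard; on (h) the weight is 37, < 54, so (h) does not meet the standard.
  Stage III.1 not carried; the appellant fails its burden.
The department prevails on this issue.
Per-issue: Issue I → appellant; Issue II → appellant; Issue III → department. The appellant must prevail on a majority of issues; overall, the appellant prevails.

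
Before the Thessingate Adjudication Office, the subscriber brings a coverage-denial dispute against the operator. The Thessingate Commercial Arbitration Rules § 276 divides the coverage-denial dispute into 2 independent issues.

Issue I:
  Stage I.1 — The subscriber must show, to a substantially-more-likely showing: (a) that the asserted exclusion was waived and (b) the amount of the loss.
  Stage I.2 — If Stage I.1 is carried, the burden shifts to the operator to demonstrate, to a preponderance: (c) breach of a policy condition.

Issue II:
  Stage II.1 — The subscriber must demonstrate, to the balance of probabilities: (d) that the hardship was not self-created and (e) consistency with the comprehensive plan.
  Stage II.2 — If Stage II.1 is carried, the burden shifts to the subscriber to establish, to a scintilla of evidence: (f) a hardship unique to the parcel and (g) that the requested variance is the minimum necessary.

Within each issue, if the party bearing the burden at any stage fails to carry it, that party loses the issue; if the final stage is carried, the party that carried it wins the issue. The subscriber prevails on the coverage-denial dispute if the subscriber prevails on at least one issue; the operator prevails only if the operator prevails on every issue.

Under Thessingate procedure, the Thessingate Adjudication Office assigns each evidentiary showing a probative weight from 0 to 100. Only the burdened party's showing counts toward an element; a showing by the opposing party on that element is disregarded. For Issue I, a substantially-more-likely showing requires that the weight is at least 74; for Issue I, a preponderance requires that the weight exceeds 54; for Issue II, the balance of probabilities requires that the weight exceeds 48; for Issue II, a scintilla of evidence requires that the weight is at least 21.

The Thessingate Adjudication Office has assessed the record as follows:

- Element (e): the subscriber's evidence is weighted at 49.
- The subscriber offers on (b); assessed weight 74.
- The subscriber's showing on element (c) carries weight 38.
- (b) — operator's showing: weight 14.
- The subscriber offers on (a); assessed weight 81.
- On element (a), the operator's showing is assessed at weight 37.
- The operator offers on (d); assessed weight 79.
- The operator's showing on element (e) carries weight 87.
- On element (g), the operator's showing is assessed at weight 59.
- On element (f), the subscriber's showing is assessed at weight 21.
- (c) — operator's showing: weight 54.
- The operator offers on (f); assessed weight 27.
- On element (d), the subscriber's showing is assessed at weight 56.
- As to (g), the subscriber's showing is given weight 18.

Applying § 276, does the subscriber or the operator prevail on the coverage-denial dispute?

— Issue I —
Stage I.1 — burden on subscriber; standard: a substantially-more-likely showing (weight is at least 74).
    (a): 81 (operator's 37 disregarded) ≥ 74 [met]
    (b): 74 (operator's 14 disregarded) ≥ 74 [met]
  Stage I.1 carried; the burden shifts to the operator.
Stage I.2 — burden on operator; standard: a preponderance (weight exceeds 54).
    (c): 54 (subscriber's 38 disregarded) ≤ 54 [not met]
  The operator does not carry Stage I.2.
The subscriber prevails on this issue.
— Issue II —
Stage II.1 — burden on subscriber; standard: the balance of probabilities (weight exceeds 48).
    (d): 56 (operator's 79 disregarded) > 48 [met]
    (e): 49 (operator's 87 disregarded) > 48 [met]
  All elements met. The subscriber retains the burden for Stage II.2.
Stage II.2 — burden on subscriber; standard: a scintilla of evidence (weight is at least 21).
    (f): 21 (operator's 27 disregarded) ≥ 21 [met]
    (g): 18 (operator's 59 disregarded) < 21 [not met]
  The subscriber does not carry Stage II.2.
The operator prevails on this issue.
Per-issue: Issue I → subscriber; Issue II → operator. The subscriber must prevail on at least one issue; overall, the subscriber prevails.

subscriber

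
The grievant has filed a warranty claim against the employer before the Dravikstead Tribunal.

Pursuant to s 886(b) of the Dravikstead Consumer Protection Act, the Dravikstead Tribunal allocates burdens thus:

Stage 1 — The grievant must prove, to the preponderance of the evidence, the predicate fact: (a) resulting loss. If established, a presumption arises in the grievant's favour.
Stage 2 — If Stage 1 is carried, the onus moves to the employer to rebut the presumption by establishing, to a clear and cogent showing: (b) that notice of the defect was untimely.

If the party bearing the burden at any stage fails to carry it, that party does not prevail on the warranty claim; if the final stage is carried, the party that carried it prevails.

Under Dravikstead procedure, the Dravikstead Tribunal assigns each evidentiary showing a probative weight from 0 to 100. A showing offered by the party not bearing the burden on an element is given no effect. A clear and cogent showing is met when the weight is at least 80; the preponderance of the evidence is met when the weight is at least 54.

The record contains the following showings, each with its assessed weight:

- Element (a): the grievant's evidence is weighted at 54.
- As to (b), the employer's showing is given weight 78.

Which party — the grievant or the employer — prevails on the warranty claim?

grievant

At Stage 1 the grievant must meet the preponderance of the evidence (weight is at least 54): on (a) the weight is 54, which does reach 54, so (a) meets the standard.
  Stage 1 carried; the burden shifts to the employer.
At Stage 2 the employer must meet a clear and cogent showing (weight is at least 80): on (b) the weight is 78, which does not reach 80, so (b) does not meet the standard.
  Not every element is met, so the employer fails to carry Stage 2.
The analysis ends at Stage 2; the grievant prevails.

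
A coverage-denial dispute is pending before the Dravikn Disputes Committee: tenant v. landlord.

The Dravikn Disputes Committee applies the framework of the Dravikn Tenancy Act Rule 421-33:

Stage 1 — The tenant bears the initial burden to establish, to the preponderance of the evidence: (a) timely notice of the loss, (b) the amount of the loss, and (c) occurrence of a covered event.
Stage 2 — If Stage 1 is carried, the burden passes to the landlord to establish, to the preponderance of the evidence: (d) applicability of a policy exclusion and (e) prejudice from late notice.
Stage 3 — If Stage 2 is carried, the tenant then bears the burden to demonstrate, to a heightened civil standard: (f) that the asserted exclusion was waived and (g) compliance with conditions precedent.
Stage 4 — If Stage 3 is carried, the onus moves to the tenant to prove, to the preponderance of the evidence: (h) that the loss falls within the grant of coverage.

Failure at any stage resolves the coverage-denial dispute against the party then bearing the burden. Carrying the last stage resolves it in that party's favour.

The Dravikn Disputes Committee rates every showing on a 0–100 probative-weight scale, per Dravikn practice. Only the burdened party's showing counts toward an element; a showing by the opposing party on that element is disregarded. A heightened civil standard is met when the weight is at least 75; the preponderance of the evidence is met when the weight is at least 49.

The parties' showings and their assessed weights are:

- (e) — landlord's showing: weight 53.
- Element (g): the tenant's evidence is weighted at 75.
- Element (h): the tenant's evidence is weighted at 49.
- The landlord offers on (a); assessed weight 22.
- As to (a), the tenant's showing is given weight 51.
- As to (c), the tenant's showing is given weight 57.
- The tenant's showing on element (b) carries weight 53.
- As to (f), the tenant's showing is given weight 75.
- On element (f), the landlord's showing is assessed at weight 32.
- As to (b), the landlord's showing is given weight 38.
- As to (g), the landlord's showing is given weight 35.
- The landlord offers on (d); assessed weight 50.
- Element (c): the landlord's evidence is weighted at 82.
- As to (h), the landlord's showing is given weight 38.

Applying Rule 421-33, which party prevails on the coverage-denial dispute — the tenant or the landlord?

tenant

Stage 1 — burden on tenant; standard: the preponderance of the evidence (weight is at least 49).
    (a): 51 (landlord's 22 disregarded) ≥ 49 [met]
    (b): 53 (landlord's 38 disregarded) ≥ 49 [met]
    (c): 57 (landlord's 82 disregarded) ≥ 49 [met]
  Stage 1 is satisfied; the onus moves to the landlord.
Stage 2 — burden on landlord; standard: the preponderance of the evidence (weight is at least 49).
    (d): 50 ≥ 49 [met]
    (e): 53 ≥ 49 [met]
  Stage 2 is satisfied; the onus moves to the tenant.
Stage 3 — burden on tenant; standard: a heightened civil standard (weight is at least 75).
    (f): 75 (landlord's 32 disregarded) ≥ 75 [met]
    (g): 75 (landlord's 35 disregarded) ≥ 75 [met]
  Stage 3 is satisfied; the tenant continues to bear the burden.
Stage 4 — burden on tenant; standard: the preponderance of the evidence (weight is at least 49).
    (h): 49 (landlord's 38 disregarded) ≥ 49 [met]
  Stage 4 carried; the final stage is satisfied.
Every stage carried; the tenant prevails.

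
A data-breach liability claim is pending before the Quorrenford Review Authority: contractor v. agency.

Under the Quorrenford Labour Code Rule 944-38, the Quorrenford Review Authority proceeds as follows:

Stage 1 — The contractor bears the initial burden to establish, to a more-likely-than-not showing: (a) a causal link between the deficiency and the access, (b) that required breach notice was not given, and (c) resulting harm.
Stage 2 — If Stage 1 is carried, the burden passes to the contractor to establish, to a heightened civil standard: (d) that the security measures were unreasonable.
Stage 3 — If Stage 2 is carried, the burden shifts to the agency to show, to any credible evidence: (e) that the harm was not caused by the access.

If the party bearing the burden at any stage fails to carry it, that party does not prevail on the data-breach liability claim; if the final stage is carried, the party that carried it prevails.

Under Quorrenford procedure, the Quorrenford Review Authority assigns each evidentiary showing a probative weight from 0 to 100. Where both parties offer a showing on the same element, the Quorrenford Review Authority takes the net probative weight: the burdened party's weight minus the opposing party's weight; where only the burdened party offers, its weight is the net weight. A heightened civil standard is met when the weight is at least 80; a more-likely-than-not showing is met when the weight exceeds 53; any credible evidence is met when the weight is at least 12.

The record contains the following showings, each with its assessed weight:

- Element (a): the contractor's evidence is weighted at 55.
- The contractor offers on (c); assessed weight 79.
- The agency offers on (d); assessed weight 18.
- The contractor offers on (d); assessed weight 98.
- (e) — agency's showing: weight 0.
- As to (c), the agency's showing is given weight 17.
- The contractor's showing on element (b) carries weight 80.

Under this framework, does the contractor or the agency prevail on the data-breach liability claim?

Stage 1 — burden on contractor; standard: a more-likely-than-not showing (weight exceeds 53).
    (a): 55 > 53 [met]
    (b): 80 > 53 [met]
    (c): 79 − 17 = 62 > 53 [met]
  All elements met. The contractor retains the burden for Stage 2.
Stage 2 — burden on contractor; standard: a heightened civil standard (weight is at least 80).
    (d): 98 − 18 = 80 ≥ 80 [met]
  Stage 2 carried; the burden shifts to the agency.
Stage 3 — burden on agency; standard: any credible evidence (weight is at least 12).
    (e): 0 < 12 [not met]
  Not every element is met, so the agency fails to carry Stage 3.
The analysis ends at Stage 3; the contractor prevails.

contractor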